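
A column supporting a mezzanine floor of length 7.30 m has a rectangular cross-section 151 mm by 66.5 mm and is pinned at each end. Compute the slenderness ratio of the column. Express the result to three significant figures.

For a rectangle r_min = b/√12 = 66.5/√12 = 19.20 mm
L_e = K·L = 1 × 7.30 m = 7.300 m = 7300.0 mm
λ = L_e / r_min = 7300.0 / 19.20 = 380

λ ≈ 380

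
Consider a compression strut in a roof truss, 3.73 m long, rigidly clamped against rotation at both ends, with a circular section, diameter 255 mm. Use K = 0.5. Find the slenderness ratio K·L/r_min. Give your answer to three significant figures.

For a solid circle r = d/4 = 255/4 = 63.75 mm
L_e = K·L = 0.5 × 3.73 m = 1.865 m = 1865.0 mm
λ = L_e / r_min = 1865.0 / 63.75 = 29.3

λ ≈ 29.3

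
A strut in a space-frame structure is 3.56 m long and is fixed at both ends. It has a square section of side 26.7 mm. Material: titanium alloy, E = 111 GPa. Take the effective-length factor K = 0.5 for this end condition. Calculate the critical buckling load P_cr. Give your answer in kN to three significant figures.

I = a⁴/12 = 26.7⁴/12 = 4.235×10^4 mm⁴
I = 4.235×10^4 mm⁴ = 4.235×10^-8 m⁴
Effective length L_e = K·L = 0.5 × 3.56 = 1.780 m
P_cr = π²EI / L_e² = π² × 111×10⁹ × 4.235×10^-8 / 1.780² = 1.464×10^4 N

P_cr ≈ 14.6 kN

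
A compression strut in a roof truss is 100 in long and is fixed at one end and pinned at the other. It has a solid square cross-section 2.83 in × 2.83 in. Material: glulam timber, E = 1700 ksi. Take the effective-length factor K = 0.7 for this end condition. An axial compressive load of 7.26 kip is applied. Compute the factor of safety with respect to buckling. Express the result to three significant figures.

n ≈ 2.52

I = a⁴/12 = 2.83⁴/12 = 5.345 in⁴
Effective length L_e = K·L = 0.7 × 100 = 70.00 in
P_cr = π²EI / L_e² = π² × 1700×10³ × 5.345 / 70.00² = 1.830×10^4 lb
Factor of safety n = P_cr / P = 18.303 / 7.26 = 2.52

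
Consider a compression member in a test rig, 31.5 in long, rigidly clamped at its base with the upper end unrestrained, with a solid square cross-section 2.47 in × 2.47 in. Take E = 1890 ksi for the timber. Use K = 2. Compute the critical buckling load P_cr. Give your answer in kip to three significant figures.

P_cr ≈ 14.6 kip

I = a⁴/12 = 2.47⁴/12 = 3.102 in⁴
Effective length L_e = K·L = 2 × 31.5 = 63.00 in
P_cr = π²EI / L_e² = π² × 1890×10³ × 3.102 / 63.00² = 1.458×10^4 lb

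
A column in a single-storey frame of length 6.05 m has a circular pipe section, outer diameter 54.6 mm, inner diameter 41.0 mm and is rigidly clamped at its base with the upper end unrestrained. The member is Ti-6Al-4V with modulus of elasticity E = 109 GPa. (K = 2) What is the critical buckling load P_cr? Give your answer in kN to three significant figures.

d_o = 54.6 mm, d_i = 41.0 mm
I = π(d_o⁴ − d_i⁴)/64 = π(54.6⁴ − 41.00⁴)/64 = 2.975×10^5 mm⁴
I = 2.975×10^5 mm⁴ = 2.975×10^-7 m⁴
Effective length L_e = K·L = 2 × 6.05 = 12.10 m
P_cr = π²EI / L_e² = π² × 109×10⁹ × 2.975×10^-7 / 12.10² = 2.186×10^3 N

P_cr ≈ 2.19 kN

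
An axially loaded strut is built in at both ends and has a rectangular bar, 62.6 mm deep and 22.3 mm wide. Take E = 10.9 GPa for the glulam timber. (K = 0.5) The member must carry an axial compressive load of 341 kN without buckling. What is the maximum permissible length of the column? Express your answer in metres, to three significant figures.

Buckling occurs about the weak axis: I_min = h·b³/12 with b = 22.3 mm (the shorter side).
I_min = 62.6×22.3³/12 = 5.785×10^4 mm⁴
I = 5.785×10^-8 m⁴
At the buckling limit P_cr = P = 3.410×10^5 N
From P_cr = π²EI/(K·L)²:  L = (1/K)·√(π²EI/P_cr) = (1/0.5)·√(π²×1.09×10^10×5.785×10^-8/3.410×10^5)
L = 0.270 m

L_max ≈ 0.270 m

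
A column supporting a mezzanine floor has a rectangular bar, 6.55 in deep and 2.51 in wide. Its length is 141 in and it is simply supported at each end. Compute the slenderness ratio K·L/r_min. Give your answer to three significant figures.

λ ≈ 195

Buckling occurs about the weak axis: I_min = h·b³/12 with b = 2.51 in (the shorter side).
I_min = 6.55×2.51³/12 = 8.631 in⁴
A = 16.44 in²;  r_min = √(I/A) = √(8.631/16.44) = 0.7246 in
L_e = K·L = 1 × 141 = 141.0 in
λ = L_e / r_min = 141.00 / 0.7246 = 195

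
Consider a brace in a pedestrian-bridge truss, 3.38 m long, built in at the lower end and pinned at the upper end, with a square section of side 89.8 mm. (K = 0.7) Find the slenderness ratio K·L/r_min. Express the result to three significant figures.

For a square r = a/√12 = 89.8/√12 = 25.92 mm
L_e = K·L = 0.7 × 3.38 m = 2.366 m = 2366.0 mm
λ = L_e / r_min = 2366.0 / 25.92 = 91.3

λ ≈ 91.3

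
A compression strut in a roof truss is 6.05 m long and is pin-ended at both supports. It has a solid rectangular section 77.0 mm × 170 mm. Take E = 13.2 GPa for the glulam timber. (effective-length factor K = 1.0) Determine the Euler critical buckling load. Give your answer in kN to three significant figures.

Buckling occurs about the weak axis: I_min = h·b³/12 with b = 77.0 mm (the shorter side).
I_min = 170×77.0³/12 = 6.468×10^6 mm⁴
I = 6.468×10^6 mm⁴ = 6.468×10^-6 m⁴
Effective length L_e = K·L = 1 × 6.05 = 6.050 m
P_cr = π²EI / L_e² = π² × 13.2×10⁹ × 6.468×10^-6 / 6.050² = 2.302×10^4 N

P_cr ≈ 23.0 kN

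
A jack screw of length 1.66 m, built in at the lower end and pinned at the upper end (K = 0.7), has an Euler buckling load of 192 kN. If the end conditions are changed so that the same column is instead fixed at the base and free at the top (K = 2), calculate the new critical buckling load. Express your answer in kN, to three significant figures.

P_cr ≈ 23.5 kN

P_cr ∝ 1/K², so P_cr,new = P_cr,old × (K_old/K_new)² = 192 × (0.7/2)²
= 192 × 0.1225 = 23.5 kN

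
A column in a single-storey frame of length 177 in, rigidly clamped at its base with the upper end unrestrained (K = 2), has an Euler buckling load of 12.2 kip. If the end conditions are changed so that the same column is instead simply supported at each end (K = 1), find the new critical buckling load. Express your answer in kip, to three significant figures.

P_cr ≈ 48.8 kip

P_cr ∝ 1/K², so P_cr,new = P_cr,old × (K_old/K_new)² = 12.2 × (2/1)²
= 12.2 × 4.000 = 48.8 kip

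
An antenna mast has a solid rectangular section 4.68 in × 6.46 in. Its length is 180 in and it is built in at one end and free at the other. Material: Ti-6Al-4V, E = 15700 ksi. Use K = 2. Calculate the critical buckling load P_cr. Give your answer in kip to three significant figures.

Buckling occurs about the weak axis: I_min = h·b³/12 with b = 4.68 in (the shorter side).
I_min = 6.46×4.68³/12 = 55.18 in⁴
Effective length L_e = K·L = 2 × 180 = 360.0 in
P_cr = π²EI / L_e² = π² × 15700×10³ × 55.18 / 360.0² = 6.598×10^4 lb

P_cr ≈ 66.0 kip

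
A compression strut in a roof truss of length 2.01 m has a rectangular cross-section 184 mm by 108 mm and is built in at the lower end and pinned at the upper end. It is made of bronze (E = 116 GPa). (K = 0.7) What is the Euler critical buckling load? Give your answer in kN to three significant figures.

Buckling occurs about the weak axis: I_min = h·b³/12 with b = 108 mm (the shorter side).
I_min = 184×108³/12 = 1.932×10^7 mm⁴
I = 1.932×10^7 mm⁴ = 1.932×10^-5 m⁴
Effective length L_e = K·L = 0.7 × 2.01 = 1.407 m
P_cr = π²EI / L_e² = π² × 116×10⁹ × 1.932×10^-5 / 1.407² = 1.117×10^7 N

P_cr ≈ 11200 kN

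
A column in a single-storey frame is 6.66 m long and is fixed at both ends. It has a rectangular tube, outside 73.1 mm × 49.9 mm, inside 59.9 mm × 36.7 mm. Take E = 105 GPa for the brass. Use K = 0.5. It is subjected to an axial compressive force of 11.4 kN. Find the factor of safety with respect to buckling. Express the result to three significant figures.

n ≈ 4.18

Weak-axis I_min = (h_o·b_o³ − h_i·b_i³)/12 with b_o = 49.9, b_i = 36.70 mm (shorter outer/inner sides).
I_min = (73.1×49.9³ − 59.90×36.70³)/12 = 5.102×10^5 mm⁴
I = 5.102×10^5 mm⁴ = 5.102×10^-7 m⁴
Effective length L_e = K·L = 0.5 × 6.66 = 3.330 m
P_cr = π²EI / L_e² = π² × 105×10⁹ × 5.102×10^-7 / 3.330² = 4.768×10^4 N
Factor of safety n = P_cr / P = 47.676 / 11.4 = 4.18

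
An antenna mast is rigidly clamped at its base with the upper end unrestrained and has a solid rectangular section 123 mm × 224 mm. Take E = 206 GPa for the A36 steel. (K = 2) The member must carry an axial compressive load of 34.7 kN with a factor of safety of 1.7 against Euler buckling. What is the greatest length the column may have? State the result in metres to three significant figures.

L_max ≈ 17.3 m

Buckling occurs about the weak axis: I_min = h·b³/12 with b = 123 mm (the shorter side).
I_min = 224×123³/12 = 3.474×10^7 mm⁴
I = 3.474×10^-5 m⁴
Required critical load P_cr = n·P = 1.7 × 34.7 = 58.99 kN = 5.899×10^4 N
From P_cr = π²EI/(K·L)²:  L = (1/K)·√(π²EI/P_cr) = (1/2)·√(π²×2.06×10^11×3.474×10^-5/5.899×10^4)
L = 17.3 m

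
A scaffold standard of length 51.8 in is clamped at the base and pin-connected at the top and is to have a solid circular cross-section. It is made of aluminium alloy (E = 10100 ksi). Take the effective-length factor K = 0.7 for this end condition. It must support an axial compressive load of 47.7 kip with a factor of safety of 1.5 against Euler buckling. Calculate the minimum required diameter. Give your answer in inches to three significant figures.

d ≈ 2.09 in

Required P_cr = n·P = 1.5 × 47.7 = 71.55 kip
L_e = K·L = 0.7 × 51.8 = 36.26 in
Required I = P_cr·L_e²/(π²E) = 7.155×10^4 × 36.26² / (π² × 1.01×10^7) = 0.9437 in⁴
Solid circle: I = πd⁴/64  ⇒  d = (64I/π)^(1/4) = (64×0.9437/π)^(1/4) = 2.09 in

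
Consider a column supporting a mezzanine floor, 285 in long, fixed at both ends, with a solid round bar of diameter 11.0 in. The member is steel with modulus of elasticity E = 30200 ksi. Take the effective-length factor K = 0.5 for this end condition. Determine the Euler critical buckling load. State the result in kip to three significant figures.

I = πd⁴/64 = π×11.0⁴/64 = 718.7 in⁴
Effective length L_e = K·L = 0.5 × 285 = 142.5 in
P_cr = π²EI / L_e² = π² × 30200×10³ × 718.7 / 142.5² = 1.055×10^7 lb

P_cr ≈ 10500 kip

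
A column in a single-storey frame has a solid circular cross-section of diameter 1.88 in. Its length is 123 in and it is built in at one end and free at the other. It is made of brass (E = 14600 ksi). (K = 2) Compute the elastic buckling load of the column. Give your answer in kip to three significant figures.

I = πd⁴/64 = π×1.88⁴/64 = 0.6132 in⁴
Effective length L_e = K·L = 2 × 123 = 246.0 in
P_cr = π²EI / L_e² = π² × 14600×10³ × 0.6132 / 246.0² = 1.460×10^3 lb

P_cr ≈ 1.46 kip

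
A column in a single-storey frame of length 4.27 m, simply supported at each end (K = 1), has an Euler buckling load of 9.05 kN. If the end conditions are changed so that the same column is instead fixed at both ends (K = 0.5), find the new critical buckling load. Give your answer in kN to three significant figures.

P_cr ≈ 36.2 kN

P_cr ∝ 1/K², so P_cr,new = P_cr,old × (K_old/K_new)² = 9.05 × (1/0.5)²
= 9.05 × 4.000 = 36.2 kN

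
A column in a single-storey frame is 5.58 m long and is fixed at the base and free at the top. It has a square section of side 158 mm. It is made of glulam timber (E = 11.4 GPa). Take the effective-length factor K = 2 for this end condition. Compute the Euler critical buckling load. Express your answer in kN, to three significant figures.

I = a⁴/12 = 158⁴/12 = 5.193×10^7 mm⁴
I = 5.193×10^7 mm⁴ = 5.193×10^-5 m⁴
Effective length L_e = K·L = 2 × 5.58 = 11.16 m
P_cr = π²EI / L_e² = π² × 11.4×10⁹ × 5.193×10^-5 / 11.16² = 4.692×10^4 N

P_cr ≈ 46.9 kN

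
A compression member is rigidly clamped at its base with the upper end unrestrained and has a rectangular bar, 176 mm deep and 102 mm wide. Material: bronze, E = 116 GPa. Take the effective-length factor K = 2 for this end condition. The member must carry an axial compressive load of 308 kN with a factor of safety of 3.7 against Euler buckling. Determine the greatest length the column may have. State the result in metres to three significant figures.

Buckling occurs about the weak axis: I_min = h·b³/12 with b = 102 mm (the shorter side).
I_min = 176×102³/12 = 1.556×10^7 mm⁴
I = 1.556×10^-5 m⁴
Required critical load P_cr = n·P = 3.7 × 308 = 1140 kN = 1.140×10^6 N
From P_cr = π²EI/(K·L)²:  L = (1/K)·√(π²EI/P_cr) = (1/2)·√(π²×1.16×10^11×1.556×10^-5/1.140×10^6)
L = 1.98 m

L_max ≈ 1.98 m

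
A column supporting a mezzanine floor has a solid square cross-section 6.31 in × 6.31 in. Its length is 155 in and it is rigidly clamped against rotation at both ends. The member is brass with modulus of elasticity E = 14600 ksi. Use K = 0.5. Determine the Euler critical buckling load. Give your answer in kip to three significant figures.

P_cr ≈ 3170 kip

I = a⁴/12 = 6.31⁴/12 = 132.1 in⁴
Effective length L_e = K·L = 0.5 × 155 = 77.50 in
P_cr = π²EI / L_e² = π² × 14600×10³ × 132.1 / 77.50² = 3.169×10^6 lb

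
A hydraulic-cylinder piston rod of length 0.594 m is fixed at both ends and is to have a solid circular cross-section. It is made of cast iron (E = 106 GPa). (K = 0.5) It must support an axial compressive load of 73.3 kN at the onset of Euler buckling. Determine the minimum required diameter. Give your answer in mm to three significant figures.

L_e = K·L = 0.5 × 0.594 = 0.2970 m
Required I = P_cr·L_e²/(π²E) = 7.330×10^4 × 0.2970² / (π² × 1.06×10^11) = 6.180×10^-9 m⁴
I_req = 6.180×10^3 mm⁴
Solid circle: I = πd⁴/64  ⇒  d = (64I/π)^(1/4) = (64×6.180×10^3/π)^(1/4) = 18.8 mm

d ≈ 18.8 mm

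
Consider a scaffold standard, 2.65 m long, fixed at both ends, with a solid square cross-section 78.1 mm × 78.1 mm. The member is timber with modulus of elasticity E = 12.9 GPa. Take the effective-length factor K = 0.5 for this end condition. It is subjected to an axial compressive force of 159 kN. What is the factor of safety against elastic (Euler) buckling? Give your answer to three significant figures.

n ≈ 1.41

I = a⁴/12 = 78.1⁴/12 = 3.100×10^6 mm⁴
I = 3.100×10^6 mm⁴ = 3.100×10^-6 m⁴
Effective length L_e = K·L = 0.5 × 2.65 = 1.325 m
P_cr = π²EI / L_e² = π² × 12.9×10⁹ × 3.100×10^-6 / 1.325² = 2.248×10^5 N
Factor of safety n = P_cr / P = 224.84 / 159 = 1.41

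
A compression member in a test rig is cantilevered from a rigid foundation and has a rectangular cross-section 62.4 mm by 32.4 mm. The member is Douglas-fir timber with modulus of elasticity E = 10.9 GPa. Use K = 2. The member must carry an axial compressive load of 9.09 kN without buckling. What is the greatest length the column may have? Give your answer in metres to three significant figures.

Buckling occurs about the weak axis: I_min = h·b³/12 with b = 32.4 mm (the shorter side).
I_min = 62.4×32.4³/12 = 1.769×10^5 mm⁴
I = 1.769×10^-7 m⁴
At the buckling limit P_cr = P = 9.090×10^3 N
From P_cr = π²EI/(K·L)²:  L = (1/K)·√(π²EI/P_cr) = (1/2)·√(π²×1.09×10^10×1.769×10^-7/9.090×10^3)
L = 0.723 m

L_max ≈ 0.723 m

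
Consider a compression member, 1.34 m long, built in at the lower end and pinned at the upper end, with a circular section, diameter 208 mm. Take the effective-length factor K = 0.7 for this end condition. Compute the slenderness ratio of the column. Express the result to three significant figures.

For a solid circle r = d/4 = 208/4 = 52.00 mm
L_e = K·L = 0.7 × 1.34 m = 0.9380 m = 938.00 mm
λ = L_e / r_min = 938.00 / 52.00 = 18.0

λ ≈ 18.0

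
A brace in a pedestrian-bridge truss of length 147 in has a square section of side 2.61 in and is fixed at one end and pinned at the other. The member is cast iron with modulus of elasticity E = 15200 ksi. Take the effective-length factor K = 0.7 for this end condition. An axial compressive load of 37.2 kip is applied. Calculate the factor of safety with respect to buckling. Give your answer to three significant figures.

I = a⁴/12 = 2.61⁴/12 = 3.867 in⁴
Effective length L_e = K·L = 0.7 × 147 = 102.9 in
P_cr = π²EI / L_e² = π² × 15200×10³ × 3.867 / 102.9² = 5.479×10^4 lb
Factor of safety n = P_cr / P = 54.789 / 37.2 = 1.47

n ≈ 1.47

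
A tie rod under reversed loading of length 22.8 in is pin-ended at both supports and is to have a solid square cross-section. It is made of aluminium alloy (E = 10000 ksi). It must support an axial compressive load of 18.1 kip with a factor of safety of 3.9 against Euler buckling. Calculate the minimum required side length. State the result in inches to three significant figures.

Required P_cr = n·P = 3.9 × 18.1 = 70.59 kip
L_e = K·L = 1 × 22.8 = 22.80 in
Required I = P_cr·L_e²/(π²E) = 7.059×10^4 × 22.80² / (π² × 1.00×10^7) = 0.3718 in⁴
Solid square: I = a⁴/12  ⇒  a = (12I)^(1/4) = (12×0.3718)^(1/4) = 1.45 in

a ≈ 1.45 in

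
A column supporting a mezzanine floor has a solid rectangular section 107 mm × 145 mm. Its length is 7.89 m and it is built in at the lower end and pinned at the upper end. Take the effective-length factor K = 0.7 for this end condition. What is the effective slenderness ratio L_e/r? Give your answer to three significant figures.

λ ≈ 179

For a rectangle r_min = b/√12 = 107/√12 = 30.89 mm
L_e = K·L = 0.7 × 7.89 m = 5.523 m = 5523.0 mm
λ = L_e / r_min = 5523.0 / 30.89 = 179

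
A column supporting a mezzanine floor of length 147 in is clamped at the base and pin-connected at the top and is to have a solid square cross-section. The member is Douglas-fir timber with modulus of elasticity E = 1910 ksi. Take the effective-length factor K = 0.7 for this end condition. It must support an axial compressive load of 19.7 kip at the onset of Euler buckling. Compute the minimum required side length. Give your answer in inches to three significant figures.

a ≈ 3.39 in

L_e = K·L = 0.7 × 147 = 102.9 in
Required I = P_cr·L_e²/(π²E) = 1.970×10^4 × 102.9² / (π² × 1.91×10^6) = 11.07 in⁴
Solid square: I = a⁴/12  ⇒  a = (12I)^(1/4) = (12×11.07)^(1/4) = 3.39 in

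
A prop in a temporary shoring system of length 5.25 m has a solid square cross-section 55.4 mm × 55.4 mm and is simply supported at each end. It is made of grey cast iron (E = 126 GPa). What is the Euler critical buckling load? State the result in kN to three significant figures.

P_cr ≈ 35.4 kN

I = a⁴/12 = 55.4⁴/12 = 7.850×10^5 mm⁴
I = 7.850×10^5 mm⁴ = 7.850×10^-7 m⁴
Effective length L_e = K·L = 1 × 5.25 = 5.250 m
P_cr = π²EI / L_e² = π² × 126×10⁹ × 7.850×10^-7 / 5.250² = 3.542×10^4 N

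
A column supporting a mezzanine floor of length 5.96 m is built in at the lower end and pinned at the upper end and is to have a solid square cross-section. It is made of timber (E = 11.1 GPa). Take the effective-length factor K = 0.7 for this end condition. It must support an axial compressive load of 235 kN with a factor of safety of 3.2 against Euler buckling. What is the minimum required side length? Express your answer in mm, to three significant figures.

Required P_cr = n·P = 3.2 × 235 = 752.0 kN
L_e = K·L = 0.7 × 5.96 = 4.172 m
Required I = P_cr·L_e²/(π²E) = 7.520×10^5 × 4.172² / (π² × 1.11×10^10) = 1.195×10^-4 m⁴
I_req = 1.195×10^8 mm⁴
Solid square: I = a⁴/12  ⇒  a = (12I)^(1/4) = (12×1.195×10^8)^(1/4) = 195 mm

a ≈ 195 mm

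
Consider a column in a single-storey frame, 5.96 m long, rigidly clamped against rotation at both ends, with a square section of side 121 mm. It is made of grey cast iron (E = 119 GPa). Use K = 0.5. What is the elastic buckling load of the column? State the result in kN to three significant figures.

P_cr ≈ 2360 kN

I = a⁴/12 = 121⁴/12 = 1.786×10^7 mm⁴
I = 1.786×10^7 mm⁴ = 1.786×10^-5 m⁴
Effective length L_e = K·L = 0.5 × 5.96 = 2.980 m
P_cr = π²EI / L_e² = π² × 119×10⁹ × 1.786×10^-5 / 2.980² = 2.363×10^6 N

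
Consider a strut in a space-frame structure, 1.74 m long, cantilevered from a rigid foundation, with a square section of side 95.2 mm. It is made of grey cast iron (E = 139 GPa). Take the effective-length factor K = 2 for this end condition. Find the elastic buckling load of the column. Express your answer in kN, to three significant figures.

P_cr ≈ 775 kN

I = a⁴/12 = 95.2⁴/12 = 6.845×10^6 mm⁴
I = 6.845×10^6 mm⁴ = 6.845×10^-6 m⁴
Effective length L_e = K·L = 2 × 1.74 = 3.480 m
P_cr = π²EI / L_e² = π² × 139×10⁹ × 6.845×10^-6 / 3.480² = 7.754×10^5 N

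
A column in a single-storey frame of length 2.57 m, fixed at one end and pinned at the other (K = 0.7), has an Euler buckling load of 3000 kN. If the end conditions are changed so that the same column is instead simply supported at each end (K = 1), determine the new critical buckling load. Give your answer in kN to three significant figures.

P_cr ≈ 1470 kN

P_cr ∝ 1/K², so P_cr,new = P_cr,old × (K_old/K_new)² = 3000 × (0.7/1)²
= 3000 × 0.4900 = 1470 kN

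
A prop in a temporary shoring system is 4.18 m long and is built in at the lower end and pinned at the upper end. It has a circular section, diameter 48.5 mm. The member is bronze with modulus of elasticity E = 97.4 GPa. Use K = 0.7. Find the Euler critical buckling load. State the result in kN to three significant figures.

P_cr ≈ 30.5 kN

I = πd⁴/64 = π×48.5⁴/64 = 2.716×10^5 mm⁴
I = 2.716×10^5 mm⁴ = 2.716×10^-7 m⁴
Effective length L_e = K·L = 0.7 × 4.18 = 2.926 m
P_cr = π²EI / L_e² = π² × 97.4×10⁹ × 2.716×10^-7 / 2.926² = 3.050×10^4 N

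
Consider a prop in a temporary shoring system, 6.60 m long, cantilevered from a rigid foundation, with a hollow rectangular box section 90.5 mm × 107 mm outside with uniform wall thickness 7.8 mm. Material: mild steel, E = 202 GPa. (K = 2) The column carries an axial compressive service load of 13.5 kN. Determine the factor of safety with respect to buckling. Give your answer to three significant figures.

Inner dimensions: h_i = 107 − 2×7.8 = 91.40 mm, b_i = 90.5 − 2×7.8 = 74.90 mm
Weak-axis I_min = (h_o·b_o³ − h_i·b_i³)/12 with b_o = 90.5, b_i = 74.90 mm (shorter outer/inner sides).
I_min = (107×90.5³ − 91.40×74.90³)/12 = 3.409×10^6 mm⁴
I = 3.409×10^6 mm⁴ = 3.409×10^-6 m⁴
Effective length L_e = K·L = 2 × 6.60 = 13.20 m
P_cr = π²EI / L_e² = π² × 202×10⁹ × 3.409×10^-6 / 13.20² = 3.900×10^4 N
Factor of safety n = P_cr / P = 39.003 / 13.5 = 2.89

n ≈ 2.89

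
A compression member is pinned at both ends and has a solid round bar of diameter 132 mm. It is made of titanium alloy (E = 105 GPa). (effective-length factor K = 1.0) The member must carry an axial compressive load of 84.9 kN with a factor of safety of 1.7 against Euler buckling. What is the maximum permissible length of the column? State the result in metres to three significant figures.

L_max ≈ 10.3 m

I = πd⁴/64 = π×132⁴/64 = 1.490×10^7 mm⁴
I = 1.490×10^-5 m⁴
Required critical load P_cr = n·P = 1.7 × 84.9 = 144.3 kN = 1.443×10^5 N
From P_cr = π²EI/(K·L)²:  L = (1/K)·√(π²EI/P_cr) = (1/1)·√(π²×1.05×10^11×1.490×10^-5/1.443×10^5)
L = 10.3 m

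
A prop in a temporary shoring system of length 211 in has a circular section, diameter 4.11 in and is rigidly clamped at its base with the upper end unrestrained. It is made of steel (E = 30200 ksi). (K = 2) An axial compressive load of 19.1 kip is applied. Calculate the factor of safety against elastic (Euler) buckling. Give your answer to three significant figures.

I = πd⁴/64 = π×4.11⁴/64 = 14.01 in⁴
Effective length L_e = K·L = 2 × 211 = 422.0 in
P_cr = π²EI / L_e² = π² × 30200×10³ × 14.01 / 422.0² = 2.344×10^4 lb
Factor of safety n = P_cr / P = 23.443 / 19.1 = 1.23

n ≈ 1.23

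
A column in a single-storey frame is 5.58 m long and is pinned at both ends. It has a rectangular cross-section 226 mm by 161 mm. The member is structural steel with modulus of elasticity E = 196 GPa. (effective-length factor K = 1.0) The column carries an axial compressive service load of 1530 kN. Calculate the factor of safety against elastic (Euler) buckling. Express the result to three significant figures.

n ≈ 3.19

Buckling occurs about the weak axis: I_min = h·b³/12 with b = 161 mm (the shorter side).
I_min = 226×161³/12 = 7.860×10^7 mm⁴
I = 7.860×10^7 mm⁴ = 7.860×10^-5 m⁴
Effective length L_e = K·L = 1 × 5.58 = 5.580 m
P_cr = π²EI / L_e² = π² × 196×10⁹ × 7.860×10^-5 / 5.580² = 4.883×10^6 N
Factor of safety n = P_cr / P = 4883.1 / 1530 = 3.19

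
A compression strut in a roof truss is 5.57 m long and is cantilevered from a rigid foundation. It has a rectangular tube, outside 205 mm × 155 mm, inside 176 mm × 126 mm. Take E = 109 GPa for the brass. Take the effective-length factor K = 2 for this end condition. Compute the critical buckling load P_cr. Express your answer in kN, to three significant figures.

Weak-axis I_min = (h_o·b_o³ − h_i·b_i³)/12 with b_o = 155, b_i = 126.0 mm (shorter outer/inner sides).
I_min = (205×155³ − 176.0×126.0³)/12 = 3.428×10^7 mm⁴
I = 3.428×10^7 mm⁴ = 3.428×10^-5 m⁴
Effective length L_e = K·L = 2 × 5.57 = 11.14 m
P_cr = π²EI / L_e² = π² × 109×10⁹ × 3.428×10^-5 / 11.14² = 2.971×10^5 N

P_cr ≈ 297 kN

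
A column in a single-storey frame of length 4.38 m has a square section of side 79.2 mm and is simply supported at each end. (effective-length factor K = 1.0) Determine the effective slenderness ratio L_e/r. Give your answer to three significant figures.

λ ≈ 192

I = a⁴/12 = 79.2⁴/12 = 3.279×10^6 mm⁴
A = 6.273×10^3 mm²;  r_min = √(I/A) = √(3.279×10^6/6.273×10^3) = 22.86 mm
L_e = K·L = 1 × 4.38 m = 4.380 m = 4380.0 mm
λ = L_e / r_min = 4380.0 / 22.86 = 192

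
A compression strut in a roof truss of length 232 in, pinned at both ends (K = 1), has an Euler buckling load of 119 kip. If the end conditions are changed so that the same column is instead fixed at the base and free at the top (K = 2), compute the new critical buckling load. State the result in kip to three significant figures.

P_cr ∝ 1/K², so P_cr,new = P_cr,old × (K_old/K_new)² = 119 × (1/2)²
= 119 × 0.2500 = 29.8 kip

P_cr ≈ 29.8 kip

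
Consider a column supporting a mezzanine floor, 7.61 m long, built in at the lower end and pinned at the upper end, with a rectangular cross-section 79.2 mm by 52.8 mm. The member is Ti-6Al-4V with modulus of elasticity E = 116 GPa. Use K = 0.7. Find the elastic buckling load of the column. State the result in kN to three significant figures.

Buckling occurs about the weak axis: I_min = h·b³/12 with b = 52.8 mm (the shorter side).
I_min = 79.2×52.8³/12 = 9.715×10^5 mm⁴
I = 9.715×10^5 mm⁴ = 9.715×10^-7 m⁴
Effective length L_e = K·L = 0.7 × 7.61 = 5.327 m
P_cr = π²EI / L_e² = π² × 116×10⁹ × 9.715×10^-7 / 5.327² = 3.920×10^4 N

P_cr ≈ 39.2 kN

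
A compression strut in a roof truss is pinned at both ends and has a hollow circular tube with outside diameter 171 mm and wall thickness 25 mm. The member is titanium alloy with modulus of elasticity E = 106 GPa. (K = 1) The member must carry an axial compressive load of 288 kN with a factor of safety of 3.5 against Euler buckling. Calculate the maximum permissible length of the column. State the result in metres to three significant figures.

Inner diameter d_i = 171 − 2×25 = 121.0 mm
I = π(d_o⁴ − d_i⁴)/64 = π(171⁴ − 121.0⁴)/64 = 3.145×10^7 mm⁴
I = 3.145×10^-5 m⁴
Required critical load P_cr = n·P = 3.5 × 288 = 1008 kN = 1.008×10^6 N
From P_cr = π²EI/(K·L)²:  L = (1/K)·√(π²EI/P_cr) = (1/1)·√(π²×1.06×10^11×3.145×10^-5/1.008×10^6)
L = 5.71 m

L_max ≈ 5.71 m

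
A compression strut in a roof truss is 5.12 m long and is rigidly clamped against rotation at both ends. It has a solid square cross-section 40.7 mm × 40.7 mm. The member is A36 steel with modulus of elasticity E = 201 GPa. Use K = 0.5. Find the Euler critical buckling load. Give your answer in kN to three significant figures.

I = a⁴/12 = 40.7⁴/12 = 2.287×10^5 mm⁴
I = 2.287×10^5 mm⁴ = 2.287×10^-7 m⁴
Effective length L_e = K·L = 0.5 × 5.12 = 2.560 m
P_cr = π²EI / L_e² = π² × 201×10⁹ × 2.287×10^-7 / 2.560² = 6.922×10^4 N

P_cr ≈ 69.2 kN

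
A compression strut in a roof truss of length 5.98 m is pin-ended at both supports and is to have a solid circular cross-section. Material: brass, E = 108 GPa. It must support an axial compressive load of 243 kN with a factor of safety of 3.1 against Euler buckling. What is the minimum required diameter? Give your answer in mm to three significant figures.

d ≈ 151 mm

Required P_cr = n·P = 3.1 × 243 = 753.3 kN
L_e = K·L = 1 × 5.98 = 5.980 m
Required I = P_cr·L_e²/(π²E) = 7.533×10^5 × 5.980² / (π² × 1.08×10^11) = 2.527×10^-5 m⁴
I_req = 2.527×10^7 mm⁴
Solid circle: I = πd⁴/64  ⇒  d = (64I/π)^(1/4) = (64×2.527×10^7/π)^(1/4) = 151 mm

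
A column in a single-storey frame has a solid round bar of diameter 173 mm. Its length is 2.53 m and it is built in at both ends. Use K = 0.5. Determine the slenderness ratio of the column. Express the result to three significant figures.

λ ≈ 29.2

I = πd⁴/64 = π×173⁴/64 = 4.397×10^7 mm⁴
A = 2.351×10^4 mm²;  r_min = √(I/A) = √(4.397×10^7/2.351×10^4) = 43.25 mm
L_e = K·L = 0.5 × 2.53 m = 1.265 m = 1265.0 mm
λ = L_e / r_min = 1265.0 / 43.25 = 29.2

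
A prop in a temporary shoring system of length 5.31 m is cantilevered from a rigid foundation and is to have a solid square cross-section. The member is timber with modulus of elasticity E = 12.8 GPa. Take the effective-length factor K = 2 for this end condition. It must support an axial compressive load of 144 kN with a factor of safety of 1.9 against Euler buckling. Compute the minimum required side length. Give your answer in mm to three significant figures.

a ≈ 233 mm

Required P_cr = n·P = 1.9 × 144 = 273.6 kN
L_e = K·L = 2 × 5.31 = 10.62 m
Required I = P_cr·L_e²/(π²E) = 2.736×10^5 × 10.62² / (π² × 1.28×10^10) = 2.443×10^-4 m⁴
I_req = 2.443×10^8 mm⁴
Solid square: I = a⁴/12  ⇒  a = (12I)^(1/4) = (12×2.443×10^8)^(1/4) = 233 mm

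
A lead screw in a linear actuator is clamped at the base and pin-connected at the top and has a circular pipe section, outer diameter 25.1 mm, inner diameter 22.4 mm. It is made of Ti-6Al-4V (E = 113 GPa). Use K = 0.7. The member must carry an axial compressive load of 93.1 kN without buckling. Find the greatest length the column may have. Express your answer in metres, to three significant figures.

L_max ≈ 0.417 m

d_o = 25.1 mm, d_i = 22.4 mm
I = π(d_o⁴ − d_i⁴)/64 = π(25.1⁴ − 22.40⁴)/64 = 7.125×10^3 mm⁴
I = 7.125×10^-9 m⁴
At the buckling limit P_cr = P = 9.310×10^4 N
From P_cr = π²EI/(K·L)²:  L = (1/K)·√(π²EI/P_cr) = (1/0.7)·√(π²×1.13×10^11×7.125×10^-9/9.310×10^4)
L = 0.417 m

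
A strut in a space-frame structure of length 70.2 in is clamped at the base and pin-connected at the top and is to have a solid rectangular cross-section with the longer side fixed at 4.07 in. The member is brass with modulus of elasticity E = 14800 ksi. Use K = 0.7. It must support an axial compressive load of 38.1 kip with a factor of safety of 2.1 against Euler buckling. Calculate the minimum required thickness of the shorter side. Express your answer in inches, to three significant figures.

b ≈ 1.57 in

Required P_cr = n·P = 2.1 × 38.1 = 80.01 kip
L_e = K·L = 0.7 × 70.2 = 49.14 in
Required I = P_cr·L_e²/(π²E) = 8.001×10^4 × 49.14² / (π² × 1.48×10^7) = 1.323 in⁴
Rectangle, weak axis: I_min = h·b³/12 with h = 4.07 in fixed  ⇒  b = (12I/h)^(1/3) = 1.57 in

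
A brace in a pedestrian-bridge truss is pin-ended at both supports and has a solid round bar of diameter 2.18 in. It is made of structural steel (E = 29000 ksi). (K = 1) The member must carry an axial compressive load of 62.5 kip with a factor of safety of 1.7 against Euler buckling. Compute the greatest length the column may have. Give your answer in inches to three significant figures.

L_max ≈ 54.6 in

I = πd⁴/64 = π×2.18⁴/64 = 1.109 in⁴
Required critical load P_cr = n·P = 1.7 × 62.5 = 106.2 kip = 1.062×10^5 lb
From P_cr = π²EI/(K·L)²:  L = (1/K)·√(π²EI/P_cr) = (1/1)·√(π²×2.90×10^7×1.109/1.062×10^5)
L = 54.6 in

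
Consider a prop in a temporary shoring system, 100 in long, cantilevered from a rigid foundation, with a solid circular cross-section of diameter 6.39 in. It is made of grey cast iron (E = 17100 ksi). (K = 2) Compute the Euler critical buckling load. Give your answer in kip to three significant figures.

I = πd⁴/64 = π×6.39⁴/64 = 81.84 in⁴
Effective length L_e = K·L = 2 × 100 = 200.0 in
P_cr = π²EI / L_e² = π² × 17100×10³ × 81.84 / 200.0² = 3.453×10^5 lb

P_cr ≈ 345 kip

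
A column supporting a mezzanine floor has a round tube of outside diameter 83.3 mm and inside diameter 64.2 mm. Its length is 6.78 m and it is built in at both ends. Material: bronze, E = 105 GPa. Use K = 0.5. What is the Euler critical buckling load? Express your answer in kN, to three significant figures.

P_cr ≈ 138 kN

d_o = 83.3 mm, d_i = 64.2 mm
I = π(d_o⁴ − d_i⁴)/64 = π(83.3⁴ − 64.20⁴)/64 = 1.530×10^6 mm⁴
I = 1.530×10^6 mm⁴ = 1.530×10^-6 m⁴
Effective length L_e = K·L = 0.5 × 6.78 = 3.390 m
P_cr = π²EI / L_e² = π² × 105×10⁹ × 1.530×10^-6 / 3.390² = 1.379×10^5 N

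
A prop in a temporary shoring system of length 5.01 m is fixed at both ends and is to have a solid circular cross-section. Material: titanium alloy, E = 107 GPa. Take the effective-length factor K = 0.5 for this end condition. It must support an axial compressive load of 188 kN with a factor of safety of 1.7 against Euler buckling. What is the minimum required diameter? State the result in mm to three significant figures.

Required P_cr = n·P = 1.7 × 188 = 319.6 kN
L_e = K·L = 0.5 × 5.01 = 2.505 m
Required I = P_cr·L_e²/(π²E) = 3.196×10^5 × 2.505² / (π² × 1.07×10^11) = 1.899×10^-6 m⁴
I_req = 1.899×10^6 mm⁴
Solid circle: I = πd⁴/64  ⇒  d = (64I/π)^(1/4) = (64×1.899×10^6/π)^(1/4) = 78.9 mm

d ≈ 78.9 mm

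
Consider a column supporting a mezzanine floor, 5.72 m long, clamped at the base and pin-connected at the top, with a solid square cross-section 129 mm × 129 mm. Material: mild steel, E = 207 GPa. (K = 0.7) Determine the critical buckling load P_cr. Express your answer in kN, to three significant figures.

P_cr ≈ 2940 kN

I = a⁴/12 = 129⁴/12 = 2.308×10^7 mm⁴
I = 2.308×10^7 mm⁴ = 2.308×10^-5 m⁴
Effective length L_e = K·L = 0.7 × 5.72 = 4.004 m
P_cr = π²EI / L_e² = π² × 207×10⁹ × 2.308×10^-5 / 4.004² = 2.941×10^6 N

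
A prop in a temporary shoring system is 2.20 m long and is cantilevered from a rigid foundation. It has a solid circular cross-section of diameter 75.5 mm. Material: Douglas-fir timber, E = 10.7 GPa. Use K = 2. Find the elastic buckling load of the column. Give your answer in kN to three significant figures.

P_cr ≈ 8.70 kN

I = πd⁴/64 = π×75.5⁴/64 = 1.595×10^6 mm⁴
I = 1.595×10^6 mm⁴ = 1.595×10^-6 m⁴
Effective length L_e = K·L = 2 × 2.20 = 4.400 m
P_cr = π²EI / L_e² = π² × 10.7×10⁹ × 1.595×10^-6 / 4.400² = 8.700×10^3 N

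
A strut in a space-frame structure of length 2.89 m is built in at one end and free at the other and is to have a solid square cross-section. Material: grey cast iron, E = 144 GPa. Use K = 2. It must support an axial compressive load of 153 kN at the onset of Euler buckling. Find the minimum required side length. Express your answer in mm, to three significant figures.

a ≈ 81.1 mm

L_e = K·L = 2 × 2.89 = 5.780 m
Required I = P_cr·L_e²/(π²E) = 1.530×10^5 × 5.780² / (π² × 1.44×10^11) = 3.597×10^-6 m⁴
I_req = 3.597×10^6 mm⁴
Solid square: I = a⁴/12  ⇒  a = (12I)^(1/4) = (12×3.597×10^6)^(1/4) = 81.1 mm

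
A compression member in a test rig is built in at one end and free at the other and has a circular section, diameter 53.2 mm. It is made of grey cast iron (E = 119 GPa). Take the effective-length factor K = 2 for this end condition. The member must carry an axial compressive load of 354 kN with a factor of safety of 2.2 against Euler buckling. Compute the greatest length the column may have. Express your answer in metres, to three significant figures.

I = πd⁴/64 = π×53.2⁴/64 = 3.932×10^5 mm⁴
I = 3.932×10^-7 m⁴
Required critical load P_cr = n·P = 2.2 × 354 = 778.8 kN = 7.788×10^5 N
From P_cr = π²EI/(K·L)²:  L = (1/K)·√(π²EI/P_cr) = (1/2)·√(π²×1.19×10^11×3.932×10^-7/7.788×10^5)
L = 0.385 m

L_max ≈ 0.385 m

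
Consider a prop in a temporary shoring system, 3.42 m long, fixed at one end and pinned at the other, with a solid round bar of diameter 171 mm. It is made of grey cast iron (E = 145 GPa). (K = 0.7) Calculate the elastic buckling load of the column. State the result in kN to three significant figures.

I = πd⁴/64 = π×171⁴/64 = 4.197×10^7 mm⁴
I = 4.197×10^7 mm⁴ = 4.197×10^-5 m⁴
Effective length L_e = K·L = 0.7 × 3.42 = 2.394 m
P_cr = π²EI / L_e² = π² × 145×10⁹ × 4.197×10^-5 / 2.394² = 1.048×10^7 N

P_cr ≈ 10500 kN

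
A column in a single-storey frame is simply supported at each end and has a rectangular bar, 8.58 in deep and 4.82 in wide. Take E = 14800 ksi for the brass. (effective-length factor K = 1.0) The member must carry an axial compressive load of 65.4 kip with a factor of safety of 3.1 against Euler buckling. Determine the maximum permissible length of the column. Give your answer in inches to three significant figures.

Buckling occurs about the weak axis: I_min = h·b³/12 with b = 4.82 in (the shorter side).
I_min = 8.58×4.82³/12 = 80.07 in⁴
Required critical load P_cr = n·P = 3.1 × 65.4 = 202.7 kip = 2.027×10^5 lb
From P_cr = π²EI/(K·L)²:  L = (1/K)·√(π²EI/P_cr) = (1/1)·√(π²×1.48×10^7×80.07/2.027×10^5)
L = 240 in

L_max ≈ 240 in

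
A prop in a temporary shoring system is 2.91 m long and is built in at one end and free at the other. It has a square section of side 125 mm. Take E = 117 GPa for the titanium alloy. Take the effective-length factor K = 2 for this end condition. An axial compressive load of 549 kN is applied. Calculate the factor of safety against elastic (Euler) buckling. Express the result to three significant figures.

n ≈ 1.26

I = a⁴/12 = 125⁴/12 = 2.035×10^7 mm⁴
I = 2.035×10^7 mm⁴ = 2.035×10^-5 m⁴
Effective length L_e = K·L = 2 × 2.91 = 5.820 m
P_cr = π²EI / L_e² = π² × 117×10⁹ × 2.035×10^-5 / 5.820² = 6.936×10^5 N
Factor of safety n = P_cr / P = 693.58 / 549 = 1.26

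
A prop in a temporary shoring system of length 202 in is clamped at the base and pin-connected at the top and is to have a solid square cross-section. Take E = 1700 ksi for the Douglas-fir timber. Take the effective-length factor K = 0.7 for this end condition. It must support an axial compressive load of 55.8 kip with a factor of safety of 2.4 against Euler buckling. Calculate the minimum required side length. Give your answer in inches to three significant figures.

Required P_cr = n·P = 2.4 × 55.8 = 133.9 kip
L_e = K·L = 0.7 × 202 = 141.4 in
Required I = P_cr·L_e²/(π²E) = 1.339×10^5 × 141.4² / (π² × 1.70×10^6) = 159.6 in⁴
Solid square: I = a⁴/12  ⇒  a = (12I)^(1/4) = (12×159.6)^(1/4) = 6.62 in

a ≈ 6.62 in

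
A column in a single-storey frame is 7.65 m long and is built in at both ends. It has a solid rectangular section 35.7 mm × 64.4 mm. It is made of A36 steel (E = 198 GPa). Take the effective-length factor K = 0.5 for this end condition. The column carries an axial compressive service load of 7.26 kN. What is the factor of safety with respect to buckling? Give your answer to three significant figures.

n ≈ 4.49

Buckling occurs about the weak axis: I_min = h·b³/12 with b = 35.7 mm (the shorter side).
I_min = 64.4×35.7³/12 = 2.442×10^5 mm⁴
I = 2.442×10^5 mm⁴ = 2.442×10^-7 m⁴
Effective length L_e = K·L = 0.5 × 7.65 = 3.825 m
P_cr = π²EI / L_e² = π² × 198×10⁹ × 2.442×10^-7 / 3.825² = 3.261×10^4 N
Factor of safety n = P_cr / P = 32.615 / 7.26 = 4.49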